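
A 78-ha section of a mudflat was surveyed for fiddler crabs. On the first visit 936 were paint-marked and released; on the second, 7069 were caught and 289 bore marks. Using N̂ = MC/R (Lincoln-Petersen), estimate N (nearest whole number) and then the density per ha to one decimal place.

density ≈ 293.5 fiddler crabs per ha

N̂ = 936·7069/289 = 6616584/289 ≈ 22894.8 → 22895
Density = N̂ / area = 22895 / 78 ≈ 293.53 → 293.5 per ha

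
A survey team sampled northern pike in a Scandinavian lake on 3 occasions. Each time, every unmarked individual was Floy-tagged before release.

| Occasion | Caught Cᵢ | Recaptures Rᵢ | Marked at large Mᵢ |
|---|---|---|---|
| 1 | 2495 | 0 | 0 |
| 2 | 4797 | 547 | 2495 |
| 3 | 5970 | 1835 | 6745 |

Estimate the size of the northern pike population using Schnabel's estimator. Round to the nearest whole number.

Σ MᵢCᵢ = 0·2495 + 2495·4797 + 6745·5970 = 0 + 11968515 + 40267650 = 52236165
Σ Rᵢ = 0 + 547 + 1835 = 2382
N̂ = 52236165 / 2382 ≈ 21929.5 → 21930

N ≈ 21,930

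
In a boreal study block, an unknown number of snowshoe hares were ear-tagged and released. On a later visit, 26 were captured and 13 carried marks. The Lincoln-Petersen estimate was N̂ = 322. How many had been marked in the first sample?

M = 161

From N = M·C/R: M = N·R / C = 322·13 / 26 = 4186 / 26 = 161.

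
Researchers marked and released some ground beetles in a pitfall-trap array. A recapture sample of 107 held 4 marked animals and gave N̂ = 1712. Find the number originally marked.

From N = M·C/R: M = N·R / C = 1712·4 / 107 = 6848 / 107 = 64.

M = 64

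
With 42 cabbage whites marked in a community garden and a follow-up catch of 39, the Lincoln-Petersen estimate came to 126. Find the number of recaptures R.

From N = M·C/R: R = M·C / N = 42·39 / 126 = 1638 / 126 = 13.

R = 13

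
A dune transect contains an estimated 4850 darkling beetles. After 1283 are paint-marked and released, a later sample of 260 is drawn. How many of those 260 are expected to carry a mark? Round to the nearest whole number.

expected recaptures ≈ 69

Expected recaptures E[R] = M·C / N.
E[R] = 1283 × 260 / 4850 = 333580 / 4850 ≈ 68.8 → 69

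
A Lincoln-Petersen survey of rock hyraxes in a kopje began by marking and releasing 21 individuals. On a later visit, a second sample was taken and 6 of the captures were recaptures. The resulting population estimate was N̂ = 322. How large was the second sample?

C = 92

From N = M·C/R: C = N·R / M = 322·6 / 21 = 1932 / 21 = 92.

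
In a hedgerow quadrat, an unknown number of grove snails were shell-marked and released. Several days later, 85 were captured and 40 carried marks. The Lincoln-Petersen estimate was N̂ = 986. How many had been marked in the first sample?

From N = M·C/R: M = N·R / C = 986·40 / 85 = 39440 / 85 = 464.

M = 464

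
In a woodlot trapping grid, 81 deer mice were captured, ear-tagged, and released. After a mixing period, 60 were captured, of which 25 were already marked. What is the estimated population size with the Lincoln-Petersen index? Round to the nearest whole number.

If marked individuals mix randomly, R/C ≈ M/N, giving N ≈ M·C/R.
N = (81 × 60) / 25 = 4860 / 25 ≈ 194.4 → 194

N ≈ 194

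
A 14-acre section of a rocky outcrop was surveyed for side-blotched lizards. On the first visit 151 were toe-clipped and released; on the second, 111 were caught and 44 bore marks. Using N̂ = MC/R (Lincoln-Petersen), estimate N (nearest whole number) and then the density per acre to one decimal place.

density ≈ 27.2 side-blotched lizards per acre

N̂ = 151·111/44 = 16761/44 ≈ 380.9 → 381
Density = N̂ / area = 381 / 14 ≈ 27.21 → 27.2 per acre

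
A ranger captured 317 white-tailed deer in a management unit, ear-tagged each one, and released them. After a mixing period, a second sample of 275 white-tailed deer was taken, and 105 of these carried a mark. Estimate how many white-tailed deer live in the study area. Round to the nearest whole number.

N = (317 × 275) / 105 = 87175 / 105 ≈ 830.2 → 830

N ≈ 830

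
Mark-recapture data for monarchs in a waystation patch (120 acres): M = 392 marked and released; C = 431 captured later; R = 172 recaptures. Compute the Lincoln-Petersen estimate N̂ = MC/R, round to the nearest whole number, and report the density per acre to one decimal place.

density ≈ 8.2 monarchs per acre

N̂ = 392·431/172 = 168952/172 ≈ 982.3 → 982
Density = N̂ / area = 982 / 120 ≈ 8.18 → 8.2 per acre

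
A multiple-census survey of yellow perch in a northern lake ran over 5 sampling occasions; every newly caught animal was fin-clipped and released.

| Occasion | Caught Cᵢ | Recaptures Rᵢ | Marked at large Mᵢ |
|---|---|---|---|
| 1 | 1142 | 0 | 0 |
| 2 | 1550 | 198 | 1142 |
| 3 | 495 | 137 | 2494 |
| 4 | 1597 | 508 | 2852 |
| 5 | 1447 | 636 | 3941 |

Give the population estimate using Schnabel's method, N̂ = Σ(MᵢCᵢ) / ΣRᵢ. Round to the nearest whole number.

Σ MᵢCᵢ = 0·1142 + 1142·1550 + 2494·495 + 2852·1597 + 3941·1447 = 0 + 1770100 + 1234530 + 4554644 + 5702627 = 13261901
Σ Rᵢ = 0 + 198 + 137 + 508 + 636 = 1479
N̂ = 13261901 / 1479 ≈ 8966.8 → 8967

N ≈ 8967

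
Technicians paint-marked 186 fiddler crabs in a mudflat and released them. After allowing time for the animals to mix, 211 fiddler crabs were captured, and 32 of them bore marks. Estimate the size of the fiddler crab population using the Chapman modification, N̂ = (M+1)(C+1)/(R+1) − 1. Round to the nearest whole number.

N̂ = (186+1)(211+1)/(32+1) − 1 = 187·212/33 − 1
= 39644/33 − 1 ≈ 1201.3 − 1 ≈ 1200.3 → 1200

N ≈ 1200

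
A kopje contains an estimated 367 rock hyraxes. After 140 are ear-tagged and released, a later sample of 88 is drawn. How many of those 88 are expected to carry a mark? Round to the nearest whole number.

expected recaptures ≈ 34

Expected recaptures E[R] = M·C / N.
E[R] = 140 × 88 / 367 = 12320 / 367 ≈ 33.6 → 34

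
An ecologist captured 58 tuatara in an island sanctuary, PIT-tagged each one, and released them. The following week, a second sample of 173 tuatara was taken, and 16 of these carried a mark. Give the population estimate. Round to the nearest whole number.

N = (58 × 173) / 16 = 10034 / 16 ≈ 627.1 → 627

N ≈ 627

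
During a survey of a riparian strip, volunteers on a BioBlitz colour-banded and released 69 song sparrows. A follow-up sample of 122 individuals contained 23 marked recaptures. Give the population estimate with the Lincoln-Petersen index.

N = 366

If marked individuals mix randomly, R/C ≈ M/N, giving N ≈ M·C/R.
N = (69 × 122) / 23 = 8418 / 23 = 366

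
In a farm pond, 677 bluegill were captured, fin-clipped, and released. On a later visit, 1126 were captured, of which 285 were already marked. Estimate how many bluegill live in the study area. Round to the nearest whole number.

N = (677 × 1126) / 285 = 762302 / 285 ≈ 2674.7 → 2675

N ≈ 2675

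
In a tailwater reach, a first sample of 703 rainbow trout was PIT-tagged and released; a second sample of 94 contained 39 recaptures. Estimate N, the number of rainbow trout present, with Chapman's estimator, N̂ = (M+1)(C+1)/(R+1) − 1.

N̂ = (703+1)(94+1)/(39+1) − 1 = 704·95/40 − 1
= 66880/40 − 1 = 1672 − 1 = 1671

N = 1671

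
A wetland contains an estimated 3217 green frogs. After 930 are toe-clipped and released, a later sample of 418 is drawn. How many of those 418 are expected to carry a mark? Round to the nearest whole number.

The marked fraction of the population is 930/3217, so in a sample of 418 expect C·(M/N) marked.
E[R] = 930 × 418 / 3217 = 388740 / 3217 ≈ 120.8 → 121

expected recaptures ≈ 121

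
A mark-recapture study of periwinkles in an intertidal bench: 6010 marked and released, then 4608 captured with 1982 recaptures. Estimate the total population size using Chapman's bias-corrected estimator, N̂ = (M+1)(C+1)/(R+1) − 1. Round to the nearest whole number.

N̂ = (6010+1)(4608+1)/(1982+1) − 1 = 6011·4609/1983 − 1
= 27704699/1983 − 1 ≈ 13971.1 − 1 ≈ 13970.1 → 13970

N ≈ 13,970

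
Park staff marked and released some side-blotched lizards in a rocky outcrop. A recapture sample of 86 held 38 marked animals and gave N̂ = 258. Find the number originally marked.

From N = M·C/R: M = N·R / C = 258·38 / 86 = 9804 / 86 = 114.

M = 114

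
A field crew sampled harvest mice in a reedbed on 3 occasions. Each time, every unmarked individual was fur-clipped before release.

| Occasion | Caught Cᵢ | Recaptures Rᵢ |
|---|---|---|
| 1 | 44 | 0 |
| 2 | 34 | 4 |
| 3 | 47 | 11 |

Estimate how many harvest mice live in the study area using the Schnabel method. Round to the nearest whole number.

N ≈ 332

Marked at large before each occasion: Mᵢ = Σⱼ<ᵢ (Cⱼ − Rⱼ) → M1=0, M2=44, M3=74
Σ MᵢCᵢ = 0·44 + 44·34 + 74·47 = 0 + 1496 + 3478 = 4974
Σ Rᵢ = 0 + 4 + 11 = 15
N̂ = 4974 / 15 ≈ 331.6 → 332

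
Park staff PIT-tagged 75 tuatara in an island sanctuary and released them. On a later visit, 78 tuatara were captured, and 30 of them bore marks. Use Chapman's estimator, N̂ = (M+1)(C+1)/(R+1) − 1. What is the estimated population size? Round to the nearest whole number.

N ≈ 193

N̂ = (75+1)(78+1)/(30+1) − 1 = 76·79/31 − 1
= 6004/31 − 1 ≈ 193.7 − 1 ≈ 192.7 → 193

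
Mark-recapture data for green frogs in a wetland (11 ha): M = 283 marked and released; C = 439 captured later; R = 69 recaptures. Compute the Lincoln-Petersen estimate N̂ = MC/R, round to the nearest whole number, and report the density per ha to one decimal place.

N̂ = 283·439/69 = 124237/69 ≈ 1800.5 → 1801
Density = N̂ / area = 1801 / 11 ≈ 163.73 → 163.7 per ha

density ≈ 163.7 green frogs per ha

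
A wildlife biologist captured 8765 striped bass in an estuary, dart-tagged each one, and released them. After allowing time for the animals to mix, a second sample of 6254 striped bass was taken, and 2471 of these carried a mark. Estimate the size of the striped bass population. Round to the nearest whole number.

N ≈ 22,184

The marked fraction in the recapture sample should equal the marked fraction in the population: 2471/6254 = 8765/N.
N = (8765 × 6254) / 2471 = 54816310 / 2471 ≈ 22183.9 → 22184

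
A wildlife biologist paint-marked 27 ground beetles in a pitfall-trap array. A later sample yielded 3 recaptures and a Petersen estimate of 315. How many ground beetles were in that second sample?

From N = M·C/R: C = N·R / M = 315·3 / 27 = 945 / 27 = 35.

C = 35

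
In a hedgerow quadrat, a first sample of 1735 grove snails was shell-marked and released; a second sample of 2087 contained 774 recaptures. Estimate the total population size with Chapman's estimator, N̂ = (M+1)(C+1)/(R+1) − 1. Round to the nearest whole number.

N ≈ 4676

N̂ = (1735+1)(2087+1)/(774+1) − 1 = 1736·2088/775 − 1
= 3624768/775 − 1 ≈ 4677.1 − 1 ≈ 4676.1 → 4676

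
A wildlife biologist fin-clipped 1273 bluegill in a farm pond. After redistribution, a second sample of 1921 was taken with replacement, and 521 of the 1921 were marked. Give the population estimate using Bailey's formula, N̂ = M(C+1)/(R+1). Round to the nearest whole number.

N ≈ 4687

N̂ = 1273·(1921+1)/(521+1) = 1273·1922/522 = 2446706/522 ≈ 4687.2 → 4687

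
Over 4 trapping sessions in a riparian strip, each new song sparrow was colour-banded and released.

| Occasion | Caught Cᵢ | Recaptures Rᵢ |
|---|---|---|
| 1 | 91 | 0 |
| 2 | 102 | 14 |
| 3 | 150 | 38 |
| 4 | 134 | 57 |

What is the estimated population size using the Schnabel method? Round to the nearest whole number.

Marked at large before each occasion: Mᵢ = Σⱼ<ᵢ (Cⱼ − Rⱼ) → M1=0, M2=91, M3=179, M4=291
Σ MᵢCᵢ = 0·91 + 91·102 + 179·150 + 291·134 = 0 + 9282 + 26850 + 38994 = 75126
Σ Rᵢ = 0 + 14 + 38 + 57 = 109
N̂ = 75126 / 109 ≈ 689.2 → 689

N ≈ 689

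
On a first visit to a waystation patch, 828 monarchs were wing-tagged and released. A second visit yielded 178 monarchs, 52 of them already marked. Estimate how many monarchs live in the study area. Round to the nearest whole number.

The marked fraction in the recapture sample should equal the marked fraction in the population: 52/178 = 828/N.
N = (828 × 178) / 52 = 147384 / 52 ≈ 2834.3 → 2834

N ≈ 2834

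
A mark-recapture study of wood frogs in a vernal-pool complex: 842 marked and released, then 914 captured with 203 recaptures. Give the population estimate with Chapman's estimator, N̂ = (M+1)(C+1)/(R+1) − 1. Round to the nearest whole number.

N̂ = (842+1)(914+1)/(203+1) − 1 = 843·915/204 − 1
= 771345/204 − 1 ≈ 3781.1 − 1 ≈ 3780.1 → 3780

N ≈ 3780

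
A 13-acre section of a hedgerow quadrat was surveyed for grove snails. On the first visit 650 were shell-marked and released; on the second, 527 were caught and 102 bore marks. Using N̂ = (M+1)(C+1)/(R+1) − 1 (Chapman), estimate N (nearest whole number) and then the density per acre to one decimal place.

N̂ = 651·528/103 − 1 = 343728/103 − 1 ≈ 3336.2 → 3336
Density = N̂ / area = 3336 / 13 ≈ 256.62 → 256.6 per acre

density ≈ 256.6 grove snails per acre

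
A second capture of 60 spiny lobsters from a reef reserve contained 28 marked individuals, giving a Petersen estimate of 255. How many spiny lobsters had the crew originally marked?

From N = M·C/R: M = N·R / C = 255·28 / 60 = 7140 / 60 = 119.

M = 119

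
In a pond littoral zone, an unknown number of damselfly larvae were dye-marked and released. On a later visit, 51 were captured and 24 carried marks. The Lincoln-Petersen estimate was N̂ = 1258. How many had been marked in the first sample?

M = 592

From N = M·C/R: M = N·R / C = 1258·24 / 51 = 30192 / 51 = 592.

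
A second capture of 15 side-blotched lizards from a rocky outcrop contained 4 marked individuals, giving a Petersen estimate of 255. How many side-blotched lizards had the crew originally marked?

M = 68

From N = M·C/R: M = N·R / C = 255·4 / 15 = 1020 / 15 = 68.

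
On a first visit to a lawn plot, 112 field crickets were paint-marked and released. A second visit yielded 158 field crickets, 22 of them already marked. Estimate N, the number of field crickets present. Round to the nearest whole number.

N ≈ 804

N = (112 × 158) / 22 = 17696 / 22 ≈ 804.4 → 804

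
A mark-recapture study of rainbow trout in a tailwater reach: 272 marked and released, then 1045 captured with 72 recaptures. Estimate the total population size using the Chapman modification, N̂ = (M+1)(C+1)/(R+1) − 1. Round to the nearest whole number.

N ≈ 3911

N̂ = (272+1)(1045+1)/(72+1) − 1 = 273·1046/73 − 1
= 285558/73 − 1 ≈ 3911.8 − 1 ≈ 3910.8 → 3911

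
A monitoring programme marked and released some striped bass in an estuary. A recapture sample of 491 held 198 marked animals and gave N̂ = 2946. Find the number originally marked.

From N = M·C/R: M = N·R / C = 2946·198 / 491 = 583308 / 491 = 1188.

M = 1188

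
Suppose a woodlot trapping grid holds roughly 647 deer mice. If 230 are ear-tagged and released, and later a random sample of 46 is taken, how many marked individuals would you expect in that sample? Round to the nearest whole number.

The marked fraction of the population is 230/647, so in a sample of 46 expect C·(M/N) marked.
E[R] = 230 × 46 / 647 = 10580 / 647 ≈ 16.4 → 16

expected recaptures ≈ 16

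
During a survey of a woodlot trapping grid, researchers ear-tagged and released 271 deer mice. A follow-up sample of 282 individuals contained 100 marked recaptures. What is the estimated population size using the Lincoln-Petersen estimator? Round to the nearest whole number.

N = (271 × 282) / 100 = 76422 / 100 ≈ 764.2 → 764

N ≈ 764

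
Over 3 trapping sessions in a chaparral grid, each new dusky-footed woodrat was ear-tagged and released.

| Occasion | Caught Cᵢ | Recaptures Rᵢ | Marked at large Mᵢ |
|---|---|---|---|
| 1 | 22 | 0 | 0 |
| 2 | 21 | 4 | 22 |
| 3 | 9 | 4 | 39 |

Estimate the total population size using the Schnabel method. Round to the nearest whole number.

N ≈ 102

Σ MᵢCᵢ = 0·22 + 22·21 + 39·9 = 0 + 462 + 351 = 813
Σ Rᵢ = 0 + 4 + 4 = 8
N̂ = 813 / 8 ≈ 101.6 → 102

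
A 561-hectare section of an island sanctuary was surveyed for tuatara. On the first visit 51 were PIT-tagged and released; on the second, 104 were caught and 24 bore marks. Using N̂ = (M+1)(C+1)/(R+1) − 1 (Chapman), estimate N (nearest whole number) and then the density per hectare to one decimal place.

density ≈ 0.4 tuatara per hectare

N̂ = 52·105/25 − 1 = 5460/25 − 1 ≈ 217.4 → 217
Density = N̂ / area = 217 / 561 ≈ 0.39 → 0.4 per hectare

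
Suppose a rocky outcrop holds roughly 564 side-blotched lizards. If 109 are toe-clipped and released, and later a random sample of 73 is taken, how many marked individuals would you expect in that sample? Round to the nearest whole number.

expected recaptures ≈ 14

The marked fraction of the population is 109/564, so in a sample of 73 expect C·(M/N) marked.
E[R] = 109 × 73 / 564 = 7957 / 564 ≈ 14.1 → 14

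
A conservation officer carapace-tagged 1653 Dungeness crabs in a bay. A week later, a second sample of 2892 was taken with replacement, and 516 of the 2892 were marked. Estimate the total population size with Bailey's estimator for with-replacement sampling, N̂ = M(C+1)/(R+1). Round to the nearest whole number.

N ≈ 9250

N̂ = 1653·(2892+1)/(516+1) = 1653·2893/517 = 4782129/517 ≈ 9249.8 → 9250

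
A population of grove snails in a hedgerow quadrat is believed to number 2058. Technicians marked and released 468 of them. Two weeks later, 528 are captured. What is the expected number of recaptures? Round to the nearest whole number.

Expected recaptures E[R] = M·C / N.
E[R] = 468 × 528 / 2058 = 247104 / 2058 ≈ 120.1 → 120

expected recaptures ≈ 120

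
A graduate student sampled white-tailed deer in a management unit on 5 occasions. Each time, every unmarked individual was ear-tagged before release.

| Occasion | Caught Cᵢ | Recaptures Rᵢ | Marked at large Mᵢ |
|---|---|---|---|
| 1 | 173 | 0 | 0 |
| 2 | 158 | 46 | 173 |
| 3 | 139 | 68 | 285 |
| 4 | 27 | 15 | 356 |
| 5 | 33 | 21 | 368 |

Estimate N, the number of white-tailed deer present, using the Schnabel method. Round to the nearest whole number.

N ≈ 591

Σ MᵢCᵢ = 0·173 + 173·158 + 285·139 + 356·27 + 368·33 = 0 + 27334 + 39615 + 9612 + 12144 = 88705
Σ Rᵢ = 0 + 46 + 68 + 15 + 21 = 150
N̂ = 88705 / 150 ≈ 591.4 → 591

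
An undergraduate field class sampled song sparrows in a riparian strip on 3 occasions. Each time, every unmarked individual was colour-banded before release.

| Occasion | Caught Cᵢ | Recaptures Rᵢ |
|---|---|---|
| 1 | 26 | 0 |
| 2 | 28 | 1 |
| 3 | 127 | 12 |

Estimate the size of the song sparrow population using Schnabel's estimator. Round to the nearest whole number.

N ≈ 574

Marked at large before each occasion: Mᵢ = Σⱼ<ᵢ (Cⱼ − Rⱼ) → M1=0, M2=26, M3=53
Σ MᵢCᵢ = 0·26 + 26·28 + 53·127 = 0 + 728 + 6731 = 7459
Σ Rᵢ = 0 + 1 + 12 = 13
N̂ = 7459 / 13 ≈ 573.8 → 574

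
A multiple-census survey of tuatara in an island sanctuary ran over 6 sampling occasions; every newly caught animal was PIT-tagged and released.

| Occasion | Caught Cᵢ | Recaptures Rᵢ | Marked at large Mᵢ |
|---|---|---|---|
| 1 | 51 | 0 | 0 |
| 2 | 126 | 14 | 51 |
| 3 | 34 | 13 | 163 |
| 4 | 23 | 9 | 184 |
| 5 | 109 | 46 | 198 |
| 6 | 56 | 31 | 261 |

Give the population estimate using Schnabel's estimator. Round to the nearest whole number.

Σ MᵢCᵢ = 0·51 + 51·126 + 163·34 + 184·23 + 198·109 + 261·56 = 0 + 6426 + 5542 + 4232 + 21582 + 14616 = 52398
Σ Rᵢ = 0 + 14 + 13 + 9 + 46 + 31 = 113
N̂ = 52398 / 113 ≈ 463.7 → 464

N ≈ 464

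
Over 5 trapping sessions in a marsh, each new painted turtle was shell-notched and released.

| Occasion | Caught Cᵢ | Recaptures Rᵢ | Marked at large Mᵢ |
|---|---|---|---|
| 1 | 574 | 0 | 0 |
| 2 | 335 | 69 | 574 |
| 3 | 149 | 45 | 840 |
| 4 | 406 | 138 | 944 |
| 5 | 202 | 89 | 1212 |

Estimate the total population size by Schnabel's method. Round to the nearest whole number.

Σ MᵢCᵢ = 0·574 + 574·335 + 840·149 + 944·406 + 1212·202 = 0 + 192290 + 125160 + 383264 + 244824 = 945538
Σ Rᵢ = 0 + 69 + 45 + 138 + 89 = 341
N̂ = 945538 / 341 ≈ 2772.8 → 2773

N ≈ 2773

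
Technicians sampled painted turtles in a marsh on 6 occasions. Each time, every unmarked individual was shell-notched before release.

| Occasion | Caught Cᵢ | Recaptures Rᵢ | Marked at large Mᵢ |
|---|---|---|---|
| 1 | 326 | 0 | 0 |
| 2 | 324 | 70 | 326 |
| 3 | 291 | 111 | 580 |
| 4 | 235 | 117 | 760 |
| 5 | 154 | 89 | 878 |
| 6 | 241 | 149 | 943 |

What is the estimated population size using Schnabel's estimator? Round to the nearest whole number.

Σ MᵢCᵢ = 0·326 + 326·324 + 580·291 + 760·235 + 878·154 + 943·241 = 0 + 105624 + 168780 + 178600 + 135212 + 227263 = 815479
Σ Rᵢ = 0 + 70 + 111 + 117 + 89 + 149 = 536
N̂ = 815479 / 536 ≈ 1521.4 → 1521

N ≈ 1521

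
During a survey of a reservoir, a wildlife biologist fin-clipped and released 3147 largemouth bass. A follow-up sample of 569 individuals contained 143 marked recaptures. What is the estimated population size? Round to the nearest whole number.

N ≈ 12,522

If marked individuals mix randomly, R/C ≈ M/N, giving N ≈ M·C/R.
N = (3147 × 569) / 143 = 1790643 / 143 ≈ 12522.0 → 12522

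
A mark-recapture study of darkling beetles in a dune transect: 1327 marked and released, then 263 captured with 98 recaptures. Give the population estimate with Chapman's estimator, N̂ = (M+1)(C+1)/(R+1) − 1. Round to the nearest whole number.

N ≈ 3540

N̂ = (1327+1)(263+1)/(98+1) − 1 = 1328·264/99 − 1
= 350592/99 − 1 ≈ 3541.3 − 1 ≈ 3540.3 → 3540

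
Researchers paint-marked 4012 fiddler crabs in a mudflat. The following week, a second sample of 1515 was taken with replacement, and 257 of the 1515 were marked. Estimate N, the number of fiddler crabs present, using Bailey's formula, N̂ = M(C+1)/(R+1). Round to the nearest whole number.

N ≈ 23,574

N̂ = 4012·(1515+1)/(257+1) = 4012·1516/258 = 6082192/258 ≈ 23574.4 → 23574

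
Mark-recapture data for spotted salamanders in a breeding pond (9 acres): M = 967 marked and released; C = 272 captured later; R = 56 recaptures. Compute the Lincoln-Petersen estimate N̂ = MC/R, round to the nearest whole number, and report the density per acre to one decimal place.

N̂ = 967·272/56 = 263024/56 ≈ 4696.9 → 4697
Density = N̂ / area = 4697 / 9 ≈ 521.89 → 521.9 per acre

density ≈ 521.9 spotted salamanders per acre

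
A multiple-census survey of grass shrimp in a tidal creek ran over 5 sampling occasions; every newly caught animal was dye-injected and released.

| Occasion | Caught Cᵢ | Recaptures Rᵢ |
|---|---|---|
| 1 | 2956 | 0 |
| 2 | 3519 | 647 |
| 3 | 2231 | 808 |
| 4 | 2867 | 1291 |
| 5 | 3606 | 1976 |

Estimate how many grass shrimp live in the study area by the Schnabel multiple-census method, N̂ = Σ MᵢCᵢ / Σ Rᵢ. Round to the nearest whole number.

N ≈ 16,100

Marked at large before each occasion: Mᵢ = Σⱼ<ᵢ (Cⱼ − Rⱼ) → M1=0, M2=2956, M3=5828, M4=7251, M5=8827
Σ MᵢCᵢ = 0·2956 + 2956·3519 + 5828·2231 + 7251·2867 + 8827·3606 = 0 + 10402164 + 13002268 + 20788617 + 31830162 = 76023211
Σ Rᵢ = 0 + 647 + 808 + 1291 + 1976 = 4722
N̂ = 76023211 / 4722 ≈ 16099.8 → 16100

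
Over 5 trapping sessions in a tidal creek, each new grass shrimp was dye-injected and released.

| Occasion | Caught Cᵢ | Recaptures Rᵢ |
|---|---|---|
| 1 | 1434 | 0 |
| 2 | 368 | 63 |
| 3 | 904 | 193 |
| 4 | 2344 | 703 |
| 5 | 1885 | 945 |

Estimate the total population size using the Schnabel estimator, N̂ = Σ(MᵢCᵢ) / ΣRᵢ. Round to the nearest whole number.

N ≈ 8169

Marked at large before each occasion: Mᵢ = Σⱼ<ᵢ (Cⱼ − Rⱼ) → M1=0, M2=1434, M3=1739, M4=2450, M5=4091
Σ MᵢCᵢ = 0·1434 + 1434·368 + 1739·904 + 2450·2344 + 4091·1885 = 0 + 527712 + 1572056 + 5742800 + 7711535 = 15554103
Σ Rᵢ = 0 + 63 + 193 + 703 + 945 = 1904
N̂ = 15554103 / 1904 ≈ 8169.2 → 8169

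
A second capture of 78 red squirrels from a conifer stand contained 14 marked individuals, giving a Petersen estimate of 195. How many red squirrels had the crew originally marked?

From N = M·C/R: M = N·R / C = 195·14 / 78 = 2730 / 78 = 35.

M = 35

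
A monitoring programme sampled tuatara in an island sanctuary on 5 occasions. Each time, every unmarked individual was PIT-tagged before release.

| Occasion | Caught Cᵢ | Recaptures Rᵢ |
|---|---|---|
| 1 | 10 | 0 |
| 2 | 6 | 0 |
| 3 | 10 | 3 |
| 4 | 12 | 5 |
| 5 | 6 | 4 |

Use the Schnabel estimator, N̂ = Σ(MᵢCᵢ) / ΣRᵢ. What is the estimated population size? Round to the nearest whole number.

Marked at large before each occasion: Mᵢ = Σⱼ<ᵢ (Cⱼ − Rⱼ) → M1=0, M2=10, M3=16, M4=23, M5=30
Σ MᵢCᵢ = 0·10 + 10·6 + 16·10 + 23·12 + 30·6 = 0 + 60 + 160 + 276 + 180 = 676
Σ Rᵢ = 0 + 0 + 3 + 5 + 4 = 12
N̂ = 676 / 12 ≈ 56.3 → 56

N ≈ 56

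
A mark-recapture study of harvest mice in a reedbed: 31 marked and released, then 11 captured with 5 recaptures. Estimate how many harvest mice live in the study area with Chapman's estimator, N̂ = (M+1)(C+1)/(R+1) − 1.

N = 63

N̂ = (31+1)(11+1)/(5+1) − 1 = 32·12/6 − 1
= 384/6 − 1 = 64 − 1 = 63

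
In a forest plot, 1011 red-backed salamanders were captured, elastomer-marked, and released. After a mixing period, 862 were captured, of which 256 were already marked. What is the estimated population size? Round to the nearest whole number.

N ≈ 3404

Lincoln-Petersen assumes M/N = R/C, so N = M·C / R.
N = (1011 × 862) / 256 = 871482 / 256 ≈ 3404.2 → 3404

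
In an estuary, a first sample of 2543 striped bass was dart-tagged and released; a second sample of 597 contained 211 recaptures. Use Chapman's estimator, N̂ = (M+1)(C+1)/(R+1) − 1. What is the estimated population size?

N̂ = (2543+1)(597+1)/(211+1) − 1 = 2544·598/212 − 1
= 1521312/212 − 1 = 7176 − 1 = 7175

N = 7175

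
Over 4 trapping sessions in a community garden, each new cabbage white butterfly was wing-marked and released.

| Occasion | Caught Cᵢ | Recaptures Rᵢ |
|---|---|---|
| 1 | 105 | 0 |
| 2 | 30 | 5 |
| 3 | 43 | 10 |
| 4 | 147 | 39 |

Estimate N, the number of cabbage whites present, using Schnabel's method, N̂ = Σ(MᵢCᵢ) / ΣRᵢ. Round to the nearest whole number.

Marked at large before each occasion: Mᵢ = Σⱼ<ᵢ (Cⱼ − Rⱼ) → M1=0, M2=105, M3=130, M4=163
Σ MᵢCᵢ = 0·105 + 105·30 + 130·43 + 163·147 = 0 + 3150 + 5590 + 23961 = 32701
Σ Rᵢ = 0 + 5 + 10 + 39 = 54
N̂ = 32701 / 54 ≈ 605.6 → 606

N ≈ 606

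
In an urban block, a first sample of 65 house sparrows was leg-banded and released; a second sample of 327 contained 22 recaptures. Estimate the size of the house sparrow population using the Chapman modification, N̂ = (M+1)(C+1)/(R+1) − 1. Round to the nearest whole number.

N ≈ 940

N̂ = (65+1)(327+1)/(22+1) − 1 = 66·328/23 − 1
= 21648/23 − 1 ≈ 941.2 − 1 ≈ 940.2 → 940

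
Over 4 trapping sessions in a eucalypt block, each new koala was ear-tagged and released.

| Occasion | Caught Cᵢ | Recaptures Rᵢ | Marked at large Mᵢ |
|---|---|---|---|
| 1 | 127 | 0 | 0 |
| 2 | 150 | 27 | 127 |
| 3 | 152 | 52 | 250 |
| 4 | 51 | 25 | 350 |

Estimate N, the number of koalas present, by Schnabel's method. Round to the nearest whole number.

Σ MᵢCᵢ = 0·127 + 127·150 + 250·152 + 350·51 = 0 + 19050 + 38000 + 17850 = 74900
Σ Rᵢ = 0 + 27 + 52 + 25 = 104
N̂ = 74900 / 104 ≈ 720.2 → 720

N ≈ 720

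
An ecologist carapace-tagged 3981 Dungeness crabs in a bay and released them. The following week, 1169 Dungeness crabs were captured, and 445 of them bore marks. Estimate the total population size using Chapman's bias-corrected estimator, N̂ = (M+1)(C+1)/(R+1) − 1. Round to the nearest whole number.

N ≈ 10,445

N̂ = (3981+1)(1169+1)/(445+1) − 1 = 3982·1170/446 − 1
= 4658940/446 − 1 ≈ 10446.1 − 1 ≈ 10445.1 → 10445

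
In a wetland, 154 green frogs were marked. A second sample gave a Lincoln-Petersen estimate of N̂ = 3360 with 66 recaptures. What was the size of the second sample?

C = 1440

From N = M·C/R: C = N·R / M = 3360·66 / 154 = 221760 / 154 = 1440.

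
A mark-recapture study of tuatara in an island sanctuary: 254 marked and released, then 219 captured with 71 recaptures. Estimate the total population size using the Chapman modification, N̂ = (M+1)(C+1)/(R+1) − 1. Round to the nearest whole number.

N̂ = (254+1)(219+1)/(71+1) − 1 = 255·220/72 − 1
= 56100/72 − 1 ≈ 779.2 − 1 ≈ 778.2 → 778

N ≈ 778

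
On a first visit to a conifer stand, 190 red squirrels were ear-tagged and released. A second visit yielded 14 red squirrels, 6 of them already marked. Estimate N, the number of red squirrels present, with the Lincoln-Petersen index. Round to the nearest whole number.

N ≈ 443

If marked individuals mix randomly, R/C ≈ M/N, giving N ≈ M·C/R.
N = (190 × 14) / 6 = 2660 / 6 ≈ 443.3 → 443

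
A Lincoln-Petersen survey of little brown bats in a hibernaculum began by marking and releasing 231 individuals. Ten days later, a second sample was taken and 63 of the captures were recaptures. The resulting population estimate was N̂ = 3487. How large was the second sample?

From N = M·C/R: C = N·R / M = 3487·63 / 231 = 219681 / 231 = 951.

C = 951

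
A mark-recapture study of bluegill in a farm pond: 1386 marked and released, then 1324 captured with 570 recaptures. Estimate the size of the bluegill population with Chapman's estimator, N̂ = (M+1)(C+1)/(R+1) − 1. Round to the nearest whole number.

N ≈ 3218

N̂ = (1386+1)(1324+1)/(570+1) − 1 = 1387·1325/571 − 1
= 1837775/571 − 1 ≈ 3218.5 − 1 ≈ 3217.5 → 3218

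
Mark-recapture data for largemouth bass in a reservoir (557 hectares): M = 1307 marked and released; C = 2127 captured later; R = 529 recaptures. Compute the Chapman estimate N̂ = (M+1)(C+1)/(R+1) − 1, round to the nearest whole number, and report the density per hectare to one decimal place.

density ≈ 9.4 largemouth bass per hectare

N̂ = 1308·2128/530 − 1 = 2783424/530 − 1 ≈ 5250.7 → 5251
Density = N̂ / area = 5251 / 557 ≈ 9.43 → 9.4 per hectare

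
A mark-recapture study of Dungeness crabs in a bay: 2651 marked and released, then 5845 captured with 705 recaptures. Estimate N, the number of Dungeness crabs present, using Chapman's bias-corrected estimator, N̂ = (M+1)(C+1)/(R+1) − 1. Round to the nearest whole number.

N̂ = (2651+1)(5845+1)/(705+1) − 1 = 2652·5846/706 − 1
= 15503592/706 − 1 ≈ 21959.8 − 1 ≈ 21958.8 → 21959

N ≈ 21,959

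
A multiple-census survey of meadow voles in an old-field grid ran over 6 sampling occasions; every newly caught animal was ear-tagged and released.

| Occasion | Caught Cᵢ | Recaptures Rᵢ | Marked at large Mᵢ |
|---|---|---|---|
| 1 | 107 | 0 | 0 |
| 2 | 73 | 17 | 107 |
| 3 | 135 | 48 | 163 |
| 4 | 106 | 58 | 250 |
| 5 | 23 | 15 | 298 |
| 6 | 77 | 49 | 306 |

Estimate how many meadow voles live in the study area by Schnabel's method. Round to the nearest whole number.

N ≈ 464

Σ MᵢCᵢ = 0·107 + 107·73 + 163·135 + 250·106 + 298·23 + 306·77 = 0 + 7811 + 22005 + 26500 + 6854 + 23562 = 86732
Σ Rᵢ = 0 + 17 + 48 + 58 + 15 + 49 = 187
N̂ = 86732 / 187 ≈ 463.8 → 464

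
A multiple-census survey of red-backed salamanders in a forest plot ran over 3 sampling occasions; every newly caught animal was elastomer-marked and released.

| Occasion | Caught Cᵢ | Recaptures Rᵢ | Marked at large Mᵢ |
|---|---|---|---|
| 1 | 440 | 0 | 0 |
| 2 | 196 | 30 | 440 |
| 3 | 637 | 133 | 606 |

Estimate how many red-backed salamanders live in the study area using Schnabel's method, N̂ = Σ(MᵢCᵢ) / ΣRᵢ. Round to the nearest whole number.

Σ MᵢCᵢ = 0·440 + 440·196 + 606·637 = 0 + 86240 + 386022 = 472262
Σ Rᵢ = 0 + 30 + 133 = 163
N̂ = 472262 / 163 ≈ 2897.3 → 2897

N ≈ 2897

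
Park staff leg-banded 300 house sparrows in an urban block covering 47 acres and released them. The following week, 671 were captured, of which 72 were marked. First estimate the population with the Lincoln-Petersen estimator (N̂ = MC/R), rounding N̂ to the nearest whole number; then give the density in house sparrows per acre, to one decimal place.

density ≈ 59.5 house sparrows per acre

N̂ = 300·671/72 = 201300/72 ≈ 2795.8 → 2796
Density = N̂ / area = 2796 / 47 ≈ 59.49 → 59.5 per acre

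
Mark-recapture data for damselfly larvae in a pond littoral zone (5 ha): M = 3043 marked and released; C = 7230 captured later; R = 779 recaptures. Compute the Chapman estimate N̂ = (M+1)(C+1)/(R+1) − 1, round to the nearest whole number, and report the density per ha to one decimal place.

N̂ = 3044·7231/780 − 1 = 22011164/780 − 1 ≈ 28218.4 → 28218
Density = N̂ / area = 28218 / 5 ≈ 5643.60 → 5643.6 per ha

density ≈ 5643.6 damselfly larvae per ha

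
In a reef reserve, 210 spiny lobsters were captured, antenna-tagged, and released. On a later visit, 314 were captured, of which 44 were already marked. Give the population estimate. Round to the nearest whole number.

N ≈ 1499

N = (210 × 314) / 44 = 65940 / 44 ≈ 1498.6 → 1499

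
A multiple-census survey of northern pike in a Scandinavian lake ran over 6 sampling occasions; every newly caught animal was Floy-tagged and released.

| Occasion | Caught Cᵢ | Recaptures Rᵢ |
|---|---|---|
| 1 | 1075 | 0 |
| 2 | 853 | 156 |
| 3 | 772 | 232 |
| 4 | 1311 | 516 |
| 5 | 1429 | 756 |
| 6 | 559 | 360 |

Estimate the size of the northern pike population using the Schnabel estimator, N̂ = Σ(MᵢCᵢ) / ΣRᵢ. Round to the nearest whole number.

N ≈ 5876

Marked at large before each occasion: Mᵢ = Σⱼ<ᵢ (Cⱼ − Rⱼ) → M1=0, M2=1075, M3=1772, M4=2312, M5=3107, M6=3780
Σ MᵢCᵢ = 0·1075 + 1075·853 + 1772·772 + 2312·1311 + 3107·1429 + 3780·559 = 0 + 916975 + 1367984 + 3031032 + 4439903 + 2113020 = 11868914
Σ Rᵢ = 0 + 156 + 232 + 516 + 756 + 360 = 2020
N̂ = 11868914 / 2020 ≈ 5875.7 → 5876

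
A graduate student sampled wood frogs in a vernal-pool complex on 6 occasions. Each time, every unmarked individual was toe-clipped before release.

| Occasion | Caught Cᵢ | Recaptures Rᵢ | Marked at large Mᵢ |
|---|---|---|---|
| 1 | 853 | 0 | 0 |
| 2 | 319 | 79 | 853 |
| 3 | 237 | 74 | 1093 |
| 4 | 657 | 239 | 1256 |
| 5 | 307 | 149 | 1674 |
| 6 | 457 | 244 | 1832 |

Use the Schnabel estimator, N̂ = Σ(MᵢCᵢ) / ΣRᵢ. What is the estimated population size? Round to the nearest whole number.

Σ MᵢCᵢ = 0·853 + 853·319 + 1093·237 + 1256·657 + 1674·307 + 1832·457 = 0 + 272107 + 259041 + 825192 + 513918 + 837224 = 2707482
Σ Rᵢ = 0 + 79 + 74 + 239 + 149 + 244 = 785
N̂ = 2707482 / 785 ≈ 3449.0 → 3449

N ≈ 3449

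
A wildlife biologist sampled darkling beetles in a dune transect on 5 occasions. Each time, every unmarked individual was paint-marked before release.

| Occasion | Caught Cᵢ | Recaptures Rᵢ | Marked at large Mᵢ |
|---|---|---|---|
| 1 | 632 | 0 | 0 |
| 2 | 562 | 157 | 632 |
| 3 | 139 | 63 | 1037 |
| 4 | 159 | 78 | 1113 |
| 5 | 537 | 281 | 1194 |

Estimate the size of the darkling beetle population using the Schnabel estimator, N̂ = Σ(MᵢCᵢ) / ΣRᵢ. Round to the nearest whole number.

N ≈ 2275

Σ MᵢCᵢ = 0·632 + 632·562 + 1037·139 + 1113·159 + 1194·537 = 0 + 355184 + 144143 + 176967 + 641178 = 1317472
Σ Rᵢ = 0 + 157 + 63 + 78 + 281 = 579
N̂ = 1317472 / 579 ≈ 2275.4 → 2275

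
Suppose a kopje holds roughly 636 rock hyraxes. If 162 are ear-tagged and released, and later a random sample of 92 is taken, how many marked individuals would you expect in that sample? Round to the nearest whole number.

expected recaptures ≈ 23

The marked fraction of the population is 162/636, so in a sample of 92 expect C·(M/N) marked.
E[R] = 162 × 92 / 636 = 14904 / 636 ≈ 23.4 → 23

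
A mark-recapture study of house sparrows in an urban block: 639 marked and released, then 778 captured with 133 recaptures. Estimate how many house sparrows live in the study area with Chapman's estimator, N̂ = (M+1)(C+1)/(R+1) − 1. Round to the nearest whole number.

N ≈ 3720

N̂ = (639+1)(778+1)/(133+1) − 1 = 640·779/134 − 1
= 498560/134 − 1 ≈ 3720.6 − 1 ≈ 3719.6 → 3720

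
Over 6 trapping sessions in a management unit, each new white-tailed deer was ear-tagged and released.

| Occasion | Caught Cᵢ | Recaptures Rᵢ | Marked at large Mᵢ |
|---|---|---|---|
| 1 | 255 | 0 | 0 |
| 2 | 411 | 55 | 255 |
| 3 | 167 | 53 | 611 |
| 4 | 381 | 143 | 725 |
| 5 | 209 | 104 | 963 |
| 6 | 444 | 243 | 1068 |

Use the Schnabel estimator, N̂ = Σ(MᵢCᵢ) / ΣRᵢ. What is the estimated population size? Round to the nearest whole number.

Σ MᵢCᵢ = 0·255 + 255·411 + 611·167 + 725·381 + 963·209 + 1068·444 = 0 + 104805 + 102037 + 276225 + 201267 + 474192 = 1158526
Σ Rᵢ = 0 + 55 + 53 + 143 + 104 + 243 = 598
N̂ = 1158526 / 598 ≈ 1937.3 → 1937

N ≈ 1937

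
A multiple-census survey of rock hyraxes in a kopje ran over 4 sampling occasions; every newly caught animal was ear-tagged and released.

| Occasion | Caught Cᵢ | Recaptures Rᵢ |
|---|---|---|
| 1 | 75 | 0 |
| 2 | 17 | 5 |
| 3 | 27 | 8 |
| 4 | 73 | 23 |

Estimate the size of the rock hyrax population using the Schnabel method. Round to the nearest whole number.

Marked at large before each occasion: Mᵢ = Σⱼ<ᵢ (Cⱼ − Rⱼ) → M1=0, M2=75, M3=87, M4=106
Σ MᵢCᵢ = 0·75 + 75·17 + 87·27 + 106·73 = 0 + 1275 + 2349 + 7738 = 11362
Σ Rᵢ = 0 + 5 + 8 + 23 = 36
N̂ = 11362 / 36 ≈ 315.6 → 316

N ≈ 316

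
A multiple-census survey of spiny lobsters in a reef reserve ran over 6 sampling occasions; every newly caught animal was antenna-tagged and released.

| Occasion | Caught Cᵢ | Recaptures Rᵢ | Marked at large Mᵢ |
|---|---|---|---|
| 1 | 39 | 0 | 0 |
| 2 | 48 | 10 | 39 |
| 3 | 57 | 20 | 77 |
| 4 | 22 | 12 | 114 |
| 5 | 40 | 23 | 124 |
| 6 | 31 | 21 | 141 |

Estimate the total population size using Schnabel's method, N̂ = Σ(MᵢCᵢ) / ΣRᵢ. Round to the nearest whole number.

Σ MᵢCᵢ = 0·39 + 39·48 + 77·57 + 114·22 + 124·40 + 141·31 = 0 + 1872 + 4389 + 2508 + 4960 + 4371 = 18100
Σ Rᵢ = 0 + 10 + 20 + 12 + 23 + 21 = 86
N̂ = 18100 / 86 ≈ 210.47 → 210

N ≈ 210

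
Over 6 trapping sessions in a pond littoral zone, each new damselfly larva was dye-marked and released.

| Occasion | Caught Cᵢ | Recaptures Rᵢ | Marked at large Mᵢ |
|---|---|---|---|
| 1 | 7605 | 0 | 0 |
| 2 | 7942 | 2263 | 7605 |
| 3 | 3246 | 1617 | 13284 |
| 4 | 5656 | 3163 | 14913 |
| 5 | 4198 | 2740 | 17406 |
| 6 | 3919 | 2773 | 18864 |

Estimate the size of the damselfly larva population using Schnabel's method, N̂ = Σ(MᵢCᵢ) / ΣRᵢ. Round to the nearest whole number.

Σ MᵢCᵢ = 0·7605 + 7605·7942 + 13284·3246 + 14913·5656 + 17406·4198 + 18864·3919 = 0 + 60398910 + 43119864 + 84347928 + 73070388 + 73928016 = 334865106
Σ Rᵢ = 0 + 2263 + 1617 + 3163 + 2740 + 2773 = 12556
N̂ = 334865106 / 12556 ≈ 26669.7 → 26670

N ≈ 26,670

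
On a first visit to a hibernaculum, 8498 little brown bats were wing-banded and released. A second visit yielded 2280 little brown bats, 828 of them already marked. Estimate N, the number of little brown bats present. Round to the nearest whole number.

N ≈ 23,400

If marked individuals mix randomly, R/C ≈ M/N, giving N ≈ M·C/R.
N = (8498 × 2280) / 828 = 19375440 / 828 ≈ 23400.3 → 23400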